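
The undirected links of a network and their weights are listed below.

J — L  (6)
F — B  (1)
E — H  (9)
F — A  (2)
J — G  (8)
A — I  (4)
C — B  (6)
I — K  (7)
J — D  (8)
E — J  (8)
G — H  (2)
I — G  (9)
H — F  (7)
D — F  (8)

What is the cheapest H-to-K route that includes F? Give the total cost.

20

Shortest H→F: H → F = 7
Best F to K: F → A → I → K costing 13
Total via F: 7 + 13 = 20.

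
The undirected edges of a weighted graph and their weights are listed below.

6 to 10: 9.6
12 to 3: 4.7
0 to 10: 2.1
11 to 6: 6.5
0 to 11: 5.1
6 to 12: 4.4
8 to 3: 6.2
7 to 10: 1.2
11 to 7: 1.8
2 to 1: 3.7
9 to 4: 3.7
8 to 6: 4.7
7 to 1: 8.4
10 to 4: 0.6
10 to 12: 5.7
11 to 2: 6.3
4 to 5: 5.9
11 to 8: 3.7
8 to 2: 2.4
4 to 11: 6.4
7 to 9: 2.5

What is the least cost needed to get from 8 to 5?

13.2

Running Dijkstra from 8:
8: 0
2: 2.4  (via 8)
11: 3.7  (via 8)
6: 4.7  (via 8)
7: 5.5  (via 11)
1: 6.1  (via 2)
3: 6.2  (via 8)
10: 6.7  (via 7)
4: 7.3  (via 10)
9: 8  (via 7)
0: 8.8  (via 11)
12: 9.1  (via 6)
5: 13.2  (via 4)
Shortest route: 8–11–7–10–4–5 = 13.2.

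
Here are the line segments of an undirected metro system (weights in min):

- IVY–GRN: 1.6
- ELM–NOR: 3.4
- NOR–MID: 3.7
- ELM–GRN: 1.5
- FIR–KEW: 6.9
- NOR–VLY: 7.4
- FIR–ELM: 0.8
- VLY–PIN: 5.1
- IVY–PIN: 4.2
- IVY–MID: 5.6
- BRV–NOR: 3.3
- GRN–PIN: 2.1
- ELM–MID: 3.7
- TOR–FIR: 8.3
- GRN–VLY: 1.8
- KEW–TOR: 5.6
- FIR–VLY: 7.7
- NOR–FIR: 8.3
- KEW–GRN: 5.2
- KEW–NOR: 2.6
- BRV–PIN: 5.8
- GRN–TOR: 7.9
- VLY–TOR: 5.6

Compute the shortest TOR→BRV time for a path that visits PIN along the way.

Best TOR to PIN: TOR–VLY–GRN–PIN costing 9.5
Best PIN to BRV: PIN–BRV costing 5.8
Total via PIN: 9.5 + 5.8 = 15.3 min.

15.3 min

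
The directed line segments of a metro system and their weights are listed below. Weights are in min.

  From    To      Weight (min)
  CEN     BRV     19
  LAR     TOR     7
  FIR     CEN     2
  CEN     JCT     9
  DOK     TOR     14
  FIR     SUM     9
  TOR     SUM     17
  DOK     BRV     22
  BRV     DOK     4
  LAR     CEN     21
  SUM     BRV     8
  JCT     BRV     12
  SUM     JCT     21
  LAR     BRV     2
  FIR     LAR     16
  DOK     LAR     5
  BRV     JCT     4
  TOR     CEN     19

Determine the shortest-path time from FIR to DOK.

21 min

Candidate routes:
FIR → SUM → BRV → DOK: 9+8+4 = 21
FIR → LAR → BRV → DOK: 16+2+4 = 22
Cheapest is FIR → SUM → BRV → DOK at 21 min.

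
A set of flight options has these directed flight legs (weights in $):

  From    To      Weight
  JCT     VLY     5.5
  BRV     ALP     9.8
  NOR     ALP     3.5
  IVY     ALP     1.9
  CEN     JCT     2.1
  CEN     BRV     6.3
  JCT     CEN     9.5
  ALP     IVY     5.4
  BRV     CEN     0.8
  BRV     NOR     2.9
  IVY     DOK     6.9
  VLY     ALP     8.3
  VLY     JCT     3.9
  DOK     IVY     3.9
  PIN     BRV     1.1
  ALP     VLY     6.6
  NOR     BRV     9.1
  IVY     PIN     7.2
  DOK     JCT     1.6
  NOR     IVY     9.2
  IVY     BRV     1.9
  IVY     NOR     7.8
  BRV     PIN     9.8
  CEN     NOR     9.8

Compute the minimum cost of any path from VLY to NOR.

Candidate routes:
VLY → JCT → CEN → BRV → NOR: 3.9+9.5+6.3+2.9 = 22.6
VLY → ALP → IVY → NOR: 8.3+5.4+7.8 = 21.5
VLY → ALP → IVY → BRV → NOR: 8.3+5.4+1.9+2.9 = 18.5
VLY → JCT → CEN → NOR: 3.9+9.5+9.8 = 23.2
Cheapest is VLY → ALP → IVY → BRV → NOR at $18.5.

$18.5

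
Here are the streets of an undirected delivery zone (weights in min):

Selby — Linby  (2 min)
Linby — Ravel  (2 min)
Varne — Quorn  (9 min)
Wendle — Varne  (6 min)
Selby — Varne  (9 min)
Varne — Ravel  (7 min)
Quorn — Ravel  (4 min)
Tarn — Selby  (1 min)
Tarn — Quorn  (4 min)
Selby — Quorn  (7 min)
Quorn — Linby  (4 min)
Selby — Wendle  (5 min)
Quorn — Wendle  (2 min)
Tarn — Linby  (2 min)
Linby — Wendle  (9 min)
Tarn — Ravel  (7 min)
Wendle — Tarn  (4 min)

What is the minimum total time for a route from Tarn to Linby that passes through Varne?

Shortest Tarn→Varne: Tarn–Selby–Varne = 10
Best Varne to Linby: Varne–Ravel–Linby costing 9
Total via Varne: 10 + 9 = 19 min.

19 min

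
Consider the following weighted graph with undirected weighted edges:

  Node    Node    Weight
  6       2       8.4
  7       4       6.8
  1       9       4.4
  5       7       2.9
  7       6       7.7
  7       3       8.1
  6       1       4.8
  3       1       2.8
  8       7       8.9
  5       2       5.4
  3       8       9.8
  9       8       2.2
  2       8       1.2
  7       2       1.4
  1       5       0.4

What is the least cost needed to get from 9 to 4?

Settle nodes by increasing distance from 9:
9: 0
8: 2.2  (via 9)
2: 3.4  (via 8)
1: 4.4  (via 9)
5: 4.8  (via 1)
7: 4.8  (via 2)
3: 7.2  (via 1)
6: 9.2  (via 1)
4: 11.6  (via 7)
Shortest route: 9–8–2–7–4 = 11.6.

11.6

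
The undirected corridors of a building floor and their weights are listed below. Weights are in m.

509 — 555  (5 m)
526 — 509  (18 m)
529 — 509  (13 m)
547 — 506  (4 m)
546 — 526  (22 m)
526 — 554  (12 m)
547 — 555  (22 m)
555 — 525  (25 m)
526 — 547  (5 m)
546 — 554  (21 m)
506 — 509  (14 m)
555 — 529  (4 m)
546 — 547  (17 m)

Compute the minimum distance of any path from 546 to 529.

Shortest distances from 546:
546: 0
547: 17  (via 546)
554: 21  (via 546)
506: 21  (via 547)
526: 22  (via 546)
509: 35  (via 506)
555: 39  (via 547)
529: 43  (via 555)
Shortest route: 546–547–555–529 = 43 m.

43 m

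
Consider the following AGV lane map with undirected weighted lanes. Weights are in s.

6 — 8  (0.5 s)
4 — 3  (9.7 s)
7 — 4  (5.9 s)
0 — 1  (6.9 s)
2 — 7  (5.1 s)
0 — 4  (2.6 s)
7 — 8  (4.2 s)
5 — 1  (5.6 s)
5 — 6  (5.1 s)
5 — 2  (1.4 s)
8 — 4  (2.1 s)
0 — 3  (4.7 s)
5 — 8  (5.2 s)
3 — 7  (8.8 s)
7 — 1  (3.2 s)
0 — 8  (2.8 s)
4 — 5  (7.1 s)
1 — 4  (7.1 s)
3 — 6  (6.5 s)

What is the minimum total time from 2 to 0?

Candidate routes:
2 - 5 - 6 - 8 - 0: 1.4+5.1+0.5+2.8 = 9.8
2 - 5 - 8 - 0: 1.4+5.2+2.8 = 9.4
2 - 5 - 4 - 0: 1.4+7.1+2.6 = 11.1
The minimum is 9.4 s via 2 - 5 - 8 - 0.

9.4 s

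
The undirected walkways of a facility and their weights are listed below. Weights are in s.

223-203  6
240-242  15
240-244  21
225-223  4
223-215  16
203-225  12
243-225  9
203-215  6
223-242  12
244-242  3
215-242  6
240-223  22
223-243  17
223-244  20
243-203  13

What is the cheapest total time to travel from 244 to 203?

15 s

Compare a few routes:
244 - 242 - 215 - 203: 3+6+6 = 15
244 - 223 - 203: 20+6 = 26
244 - 242 - 215 - 223 - 203: 3+6+16+6 = 31
244 - 242 - 223 - 203: 3+12+6 = 21
Cheapest is 244 - 242 - 215 - 203 at 15 s.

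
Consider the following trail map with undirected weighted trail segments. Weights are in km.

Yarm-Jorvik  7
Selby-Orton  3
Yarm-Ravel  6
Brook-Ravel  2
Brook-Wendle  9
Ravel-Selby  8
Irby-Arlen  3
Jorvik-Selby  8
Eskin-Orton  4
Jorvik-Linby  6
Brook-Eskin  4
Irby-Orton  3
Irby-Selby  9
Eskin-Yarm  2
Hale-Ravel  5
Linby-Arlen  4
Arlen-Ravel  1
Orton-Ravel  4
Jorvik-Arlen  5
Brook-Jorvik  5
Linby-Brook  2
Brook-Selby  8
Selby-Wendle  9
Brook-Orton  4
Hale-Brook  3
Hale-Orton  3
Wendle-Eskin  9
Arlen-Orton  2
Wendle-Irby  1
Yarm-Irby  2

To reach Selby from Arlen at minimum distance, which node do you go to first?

Orton

Compare a few routes:
Arlen–Ravel–Orton–Selby: 1+4+3 = 8
Arlen–Orton–Selby: 2+3 = 5
Cheapest is Arlen–Orton–Selby at 5 km.
So from Arlen the first move is to Orton.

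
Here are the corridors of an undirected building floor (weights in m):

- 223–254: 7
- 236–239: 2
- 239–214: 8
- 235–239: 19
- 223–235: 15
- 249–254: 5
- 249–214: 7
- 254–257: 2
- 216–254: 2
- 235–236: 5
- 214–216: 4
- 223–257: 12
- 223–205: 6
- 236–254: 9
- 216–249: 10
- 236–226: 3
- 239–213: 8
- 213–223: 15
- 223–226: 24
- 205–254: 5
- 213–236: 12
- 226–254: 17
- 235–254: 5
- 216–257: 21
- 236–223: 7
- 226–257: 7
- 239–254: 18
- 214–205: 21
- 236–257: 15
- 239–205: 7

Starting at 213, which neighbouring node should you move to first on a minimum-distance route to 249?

Compare a few routes:
213 - 239 - 214 - 249: 8+8+7 = 23
213 - 239 - 236 - 254 - 249: 8+2+9+5 = 24
Cheapest is 213 - 239 - 214 - 249 at 23 m.
So from 213 the first move is to 239.

239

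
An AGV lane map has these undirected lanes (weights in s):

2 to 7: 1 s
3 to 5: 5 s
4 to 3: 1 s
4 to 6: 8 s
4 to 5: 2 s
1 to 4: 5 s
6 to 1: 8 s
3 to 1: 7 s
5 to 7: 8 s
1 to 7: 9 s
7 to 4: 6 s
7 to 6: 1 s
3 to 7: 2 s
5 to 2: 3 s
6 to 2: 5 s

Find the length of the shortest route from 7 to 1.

8 s

Enumerating some paths:
7 → 3 → 4 → 1: 2+1+5 = 8
7 → 3 → 1: 2+7 = 9
7 → 1: 9 = 9
Cheapest is 7 → 3 → 4 → 1 at 8 s.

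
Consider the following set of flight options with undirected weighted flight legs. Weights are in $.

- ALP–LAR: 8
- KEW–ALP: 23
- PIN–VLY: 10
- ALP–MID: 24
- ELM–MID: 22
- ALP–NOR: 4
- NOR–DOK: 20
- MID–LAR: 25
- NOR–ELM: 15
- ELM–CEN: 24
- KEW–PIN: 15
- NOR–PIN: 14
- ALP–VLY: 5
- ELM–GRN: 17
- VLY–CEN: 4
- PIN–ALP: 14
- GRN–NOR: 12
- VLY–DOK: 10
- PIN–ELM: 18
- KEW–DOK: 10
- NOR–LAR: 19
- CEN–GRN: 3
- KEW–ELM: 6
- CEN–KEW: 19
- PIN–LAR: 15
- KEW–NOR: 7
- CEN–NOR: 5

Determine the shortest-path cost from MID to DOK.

Candidate routes:
MID–ALP–NOR–CEN–VLY–DOK: 24+4+5+4+10 = 47
MID–ELM–KEW–DOK: 22+6+10 = 38
MID–ALP–NOR–KEW–DOK: 24+4+7+10 = 45
MID–ALP–VLY–DOK: 24+5+10 = 39
Cheapest is MID–ELM–KEW–DOK at $38.

$38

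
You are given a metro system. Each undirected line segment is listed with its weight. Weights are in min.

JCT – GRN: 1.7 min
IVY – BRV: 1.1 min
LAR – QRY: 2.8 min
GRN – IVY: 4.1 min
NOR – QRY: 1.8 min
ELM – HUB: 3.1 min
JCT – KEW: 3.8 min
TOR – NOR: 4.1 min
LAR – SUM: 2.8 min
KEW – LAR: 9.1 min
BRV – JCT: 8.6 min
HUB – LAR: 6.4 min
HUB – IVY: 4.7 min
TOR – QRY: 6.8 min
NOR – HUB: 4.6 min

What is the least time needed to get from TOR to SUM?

Settle nodes by increasing distance from TOR:
TOR: 0
NOR: 4.1  (via TOR)
QRY: 5.9  (via NOR)
LAR: 8.7  (via QRY)
HUB: 8.7  (via NOR)
SUM: 11.5  (via LAR)
Shortest route: TOR → NOR → QRY → LAR → SUM = 11.5 min.

11.5 min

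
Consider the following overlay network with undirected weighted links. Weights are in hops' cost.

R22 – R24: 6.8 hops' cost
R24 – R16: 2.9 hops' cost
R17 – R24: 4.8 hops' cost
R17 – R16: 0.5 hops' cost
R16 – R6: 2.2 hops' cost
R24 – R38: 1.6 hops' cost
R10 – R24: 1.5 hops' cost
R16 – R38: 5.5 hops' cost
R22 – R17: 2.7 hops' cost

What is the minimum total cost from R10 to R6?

Running Dijkstra from R10:
R10: 0
R24: 1.5  (via R10)
R38: 3.1  (via R24)
R16: 4.4  (via R24)
R17: 4.9  (via R16)
R6: 6.6  (via R16)
Shortest route: R10 → R24 → R16 → R6 = 6.6 hops' cost.

6.6 hops' cost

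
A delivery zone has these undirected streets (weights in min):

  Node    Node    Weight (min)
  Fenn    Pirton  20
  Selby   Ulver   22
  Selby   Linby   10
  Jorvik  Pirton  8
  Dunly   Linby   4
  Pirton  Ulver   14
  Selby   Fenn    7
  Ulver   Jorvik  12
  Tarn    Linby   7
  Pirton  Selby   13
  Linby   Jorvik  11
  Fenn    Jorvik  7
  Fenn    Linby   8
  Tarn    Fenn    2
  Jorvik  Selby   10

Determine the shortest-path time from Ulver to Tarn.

21 min

Shortest distances from Ulver:
Ulver: 0
Jorvik: 12  (via Ulver)
Pirton: 14  (via Ulver)
Fenn: 19  (via Jorvik)
Tarn: 21  (via Fenn)
Shortest route: Ulver–Jorvik–Fenn–Tarn = 21 min.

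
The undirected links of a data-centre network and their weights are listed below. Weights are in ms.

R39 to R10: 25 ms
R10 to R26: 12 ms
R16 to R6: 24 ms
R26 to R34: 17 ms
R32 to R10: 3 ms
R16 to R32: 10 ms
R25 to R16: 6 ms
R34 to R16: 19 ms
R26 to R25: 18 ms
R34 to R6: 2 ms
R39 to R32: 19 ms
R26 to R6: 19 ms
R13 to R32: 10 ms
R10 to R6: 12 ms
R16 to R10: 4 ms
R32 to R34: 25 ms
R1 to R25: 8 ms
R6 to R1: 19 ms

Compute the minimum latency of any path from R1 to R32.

Settle nodes by increasing distance from R1:
R1: 0
R25: 8  (via R1)
R16: 14  (via R25)
R10: 18  (via R16)
R6: 19  (via R1)
R34: 21  (via R6)
R32: 21  (via R10)
Shortest route: R1 → R25 → R16 → R10 → R32 = 21 ms.

21 ms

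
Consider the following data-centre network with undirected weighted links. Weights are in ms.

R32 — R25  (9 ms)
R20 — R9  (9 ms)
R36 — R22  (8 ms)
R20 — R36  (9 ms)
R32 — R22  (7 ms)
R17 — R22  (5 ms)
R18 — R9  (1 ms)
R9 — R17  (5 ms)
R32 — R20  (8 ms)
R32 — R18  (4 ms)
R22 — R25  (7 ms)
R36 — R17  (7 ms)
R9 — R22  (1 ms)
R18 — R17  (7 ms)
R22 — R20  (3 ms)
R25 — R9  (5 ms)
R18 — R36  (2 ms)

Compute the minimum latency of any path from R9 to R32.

5 ms

Enumerating some paths:
R9 → R18 → R32: 1+4 = 5
R9 → R22 → R32: 1+7 = 8
The minimum is 5 ms via R9 → R18 → R32.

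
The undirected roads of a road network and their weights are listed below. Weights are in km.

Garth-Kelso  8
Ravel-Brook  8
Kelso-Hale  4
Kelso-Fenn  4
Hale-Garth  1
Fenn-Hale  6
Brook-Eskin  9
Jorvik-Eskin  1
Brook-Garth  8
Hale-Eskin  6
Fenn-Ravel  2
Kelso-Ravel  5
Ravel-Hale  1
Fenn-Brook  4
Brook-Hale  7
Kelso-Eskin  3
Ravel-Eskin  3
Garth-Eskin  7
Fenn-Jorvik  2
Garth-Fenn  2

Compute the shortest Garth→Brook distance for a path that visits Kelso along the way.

Shortest Garth→Kelso: Garth → Hale → Kelso = 5
Shortest Kelso→Brook: Kelso → Fenn → Brook = 8
Total via Kelso: 5 + 8 = 13 km.

13 km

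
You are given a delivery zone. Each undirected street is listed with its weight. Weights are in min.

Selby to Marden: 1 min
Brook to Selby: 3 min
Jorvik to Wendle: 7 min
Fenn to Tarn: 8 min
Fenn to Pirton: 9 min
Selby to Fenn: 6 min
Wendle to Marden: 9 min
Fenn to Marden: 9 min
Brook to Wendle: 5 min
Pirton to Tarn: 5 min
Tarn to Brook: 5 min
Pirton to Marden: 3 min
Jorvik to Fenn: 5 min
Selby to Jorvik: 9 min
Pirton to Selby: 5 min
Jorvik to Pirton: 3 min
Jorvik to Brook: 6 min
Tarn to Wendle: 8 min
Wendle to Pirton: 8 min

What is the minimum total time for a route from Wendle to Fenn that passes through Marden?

16 min

Shortest Wendle→Marden: Wendle–Marden = 9
Shortest Marden→Fenn: Marden–Selby–Fenn = 7
Total via Marden: 9 + 7 = 16 min.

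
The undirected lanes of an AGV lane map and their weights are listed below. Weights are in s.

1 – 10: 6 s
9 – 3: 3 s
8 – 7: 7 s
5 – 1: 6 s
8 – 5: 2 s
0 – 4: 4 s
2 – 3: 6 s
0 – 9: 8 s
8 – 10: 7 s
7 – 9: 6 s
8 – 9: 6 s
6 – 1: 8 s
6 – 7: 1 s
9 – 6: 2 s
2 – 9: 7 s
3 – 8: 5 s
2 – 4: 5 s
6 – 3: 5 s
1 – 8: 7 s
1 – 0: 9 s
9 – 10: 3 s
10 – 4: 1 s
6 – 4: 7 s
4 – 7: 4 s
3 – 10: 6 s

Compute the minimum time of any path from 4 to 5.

10 s

Settle nodes by increasing distance from 4:
4: 0
10: 1  (via 4)
0: 4  (via 4)
7: 4  (via 4)
9: 4  (via 10)
2: 5  (via 4)
6: 5  (via 7)
1: 7  (via 10)
3: 7  (via 10)
8: 8  (via 10)
5: 10  (via 8)
Shortest route: 4–10–8–5 = 10 s.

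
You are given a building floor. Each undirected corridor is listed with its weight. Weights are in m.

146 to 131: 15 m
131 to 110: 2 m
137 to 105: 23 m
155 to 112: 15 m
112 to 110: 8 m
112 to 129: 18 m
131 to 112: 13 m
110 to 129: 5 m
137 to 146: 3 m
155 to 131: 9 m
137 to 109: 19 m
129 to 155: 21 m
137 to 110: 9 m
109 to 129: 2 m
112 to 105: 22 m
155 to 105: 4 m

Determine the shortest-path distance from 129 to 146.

Shortest distances from 129:
129: 0
109: 2  (via 129)
110: 5  (via 129)
131: 7  (via 110)
112: 13  (via 110)
137: 14  (via 110)
155: 16  (via 131)
146: 17  (via 137)
Shortest route: 129 → 110 → 137 → 146 = 17 m.

17 m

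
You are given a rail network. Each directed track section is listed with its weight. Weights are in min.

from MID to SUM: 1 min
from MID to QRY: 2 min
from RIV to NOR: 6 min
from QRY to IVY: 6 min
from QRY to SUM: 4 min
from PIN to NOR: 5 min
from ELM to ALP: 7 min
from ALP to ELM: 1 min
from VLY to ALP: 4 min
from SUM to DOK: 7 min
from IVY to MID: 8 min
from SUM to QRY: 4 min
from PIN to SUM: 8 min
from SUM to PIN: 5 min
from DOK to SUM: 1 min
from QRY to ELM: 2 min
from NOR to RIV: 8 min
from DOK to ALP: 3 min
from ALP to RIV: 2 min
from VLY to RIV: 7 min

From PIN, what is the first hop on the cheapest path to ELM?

SUM

Candidate routes:
PIN - SUM - DOK - ALP - ELM: 8+7+3+1 = 19
PIN - SUM - QRY - ELM: 8+4+2 = 14
Cheapest is PIN - SUM - QRY - ELM at 14 min.
So from PIN the first move is to SUM.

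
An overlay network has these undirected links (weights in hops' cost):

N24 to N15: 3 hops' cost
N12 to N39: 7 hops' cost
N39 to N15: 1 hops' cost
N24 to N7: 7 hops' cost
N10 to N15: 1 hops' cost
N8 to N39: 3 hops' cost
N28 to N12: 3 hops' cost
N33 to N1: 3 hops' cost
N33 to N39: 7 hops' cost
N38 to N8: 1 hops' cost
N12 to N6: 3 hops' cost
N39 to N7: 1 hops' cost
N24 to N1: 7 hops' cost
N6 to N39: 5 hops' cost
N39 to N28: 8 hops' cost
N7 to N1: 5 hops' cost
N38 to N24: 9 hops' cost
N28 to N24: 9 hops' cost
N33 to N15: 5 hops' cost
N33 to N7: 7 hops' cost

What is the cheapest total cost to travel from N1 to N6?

11 hops' cost

Compare a few routes:
N1–N33–N15–N39–N6: 3+5+1+5 = 14
N1–N33–N39–N6: 3+7+5 = 15
N1–N7–N39–N6: 5+1+5 = 11
N1–N33–N7–N39–N6: 3+7+1+5 = 16
Cheapest is N1–N7–N39–N6 at 11 hops' cost.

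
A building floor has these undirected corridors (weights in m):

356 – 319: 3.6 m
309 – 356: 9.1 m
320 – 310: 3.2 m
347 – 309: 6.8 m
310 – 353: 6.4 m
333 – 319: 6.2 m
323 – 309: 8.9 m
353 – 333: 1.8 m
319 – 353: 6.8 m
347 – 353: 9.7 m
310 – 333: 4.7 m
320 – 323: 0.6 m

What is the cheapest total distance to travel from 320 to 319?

Enumerating some paths:
320 - 310 - 353 - 319: 3.2+6.4+6.8 = 16.4
320 - 310 - 333 - 353 - 319: 3.2+4.7+1.8+6.8 = 16.5
320 - 310 - 353 - 333 - 319: 3.2+6.4+1.8+6.2 = 17.6
320 - 310 - 333 - 319: 3.2+4.7+6.2 = 14.1
Cheapest is 320 - 310 - 333 - 319 at 14.1 m.

14.1 m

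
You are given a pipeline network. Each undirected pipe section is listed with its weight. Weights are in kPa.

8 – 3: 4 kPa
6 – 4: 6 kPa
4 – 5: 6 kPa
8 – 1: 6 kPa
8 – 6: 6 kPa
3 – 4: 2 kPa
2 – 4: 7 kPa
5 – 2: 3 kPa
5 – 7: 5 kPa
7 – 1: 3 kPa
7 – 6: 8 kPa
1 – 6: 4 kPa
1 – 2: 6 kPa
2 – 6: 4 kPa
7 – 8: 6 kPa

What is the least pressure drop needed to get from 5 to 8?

11 kPa

Shortest distances from 5:
5: 0
2: 3  (via 5)
7: 5  (via 5)
4: 6  (via 5)
6: 7  (via 2)
1: 8  (via 7)
3: 8  (via 4)
8: 11  (via 7)
Shortest route: 5 → 7 → 8 = 11 kPa.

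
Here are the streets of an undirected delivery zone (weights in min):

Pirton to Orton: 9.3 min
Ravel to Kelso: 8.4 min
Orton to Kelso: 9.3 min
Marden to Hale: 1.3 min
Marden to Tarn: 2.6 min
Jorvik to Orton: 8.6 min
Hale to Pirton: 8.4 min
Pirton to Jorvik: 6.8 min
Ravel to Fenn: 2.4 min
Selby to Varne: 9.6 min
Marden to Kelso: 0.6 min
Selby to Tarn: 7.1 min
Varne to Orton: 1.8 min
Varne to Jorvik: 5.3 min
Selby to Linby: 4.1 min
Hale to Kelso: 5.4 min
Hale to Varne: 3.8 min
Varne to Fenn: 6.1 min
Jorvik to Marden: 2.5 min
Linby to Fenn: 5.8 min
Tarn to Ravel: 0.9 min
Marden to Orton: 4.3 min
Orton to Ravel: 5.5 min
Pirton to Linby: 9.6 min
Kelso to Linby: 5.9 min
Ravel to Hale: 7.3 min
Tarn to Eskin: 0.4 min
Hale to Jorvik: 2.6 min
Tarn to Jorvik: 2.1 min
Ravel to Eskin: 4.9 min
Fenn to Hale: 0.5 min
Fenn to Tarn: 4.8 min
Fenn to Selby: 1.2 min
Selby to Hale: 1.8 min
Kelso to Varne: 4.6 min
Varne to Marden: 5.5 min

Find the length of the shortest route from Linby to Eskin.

Settle nodes by increasing distance from Linby:
Linby: 0
Selby: 4.1  (via Linby)
Fenn: 5.3  (via Selby)
Hale: 5.8  (via Fenn)
Kelso: 5.9  (via Linby)
Marden: 6.5  (via Kelso)
Ravel: 7.7  (via Fenn)
Jorvik: 8.4  (via Hale)
Tarn: 8.6  (via Ravel)
Eskin: 9  (via Tarn)
Shortest route: Linby → Selby → Fenn → Ravel → Tarn → Eskin = 9 min.

9 min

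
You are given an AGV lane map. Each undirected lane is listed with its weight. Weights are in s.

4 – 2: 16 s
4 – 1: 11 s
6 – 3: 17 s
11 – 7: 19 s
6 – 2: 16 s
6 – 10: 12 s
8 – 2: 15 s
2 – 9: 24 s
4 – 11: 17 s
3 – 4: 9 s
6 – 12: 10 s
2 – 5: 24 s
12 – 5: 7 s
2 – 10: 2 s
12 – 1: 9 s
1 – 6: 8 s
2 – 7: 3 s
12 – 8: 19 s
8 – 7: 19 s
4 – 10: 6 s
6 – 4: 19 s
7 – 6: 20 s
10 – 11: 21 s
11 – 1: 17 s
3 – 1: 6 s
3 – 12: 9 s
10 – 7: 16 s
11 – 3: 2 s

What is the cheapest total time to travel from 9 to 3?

Candidate routes:
9–2–10–11–3: 24+2+21+2 = 49
9–2–4–3: 24+16+9 = 49
9–2–7–11–3: 24+3+19+2 = 48
9–2–10–4–3: 24+2+6+9 = 41
Cheapest is 9–2–10–4–3 at 41 s.

41 s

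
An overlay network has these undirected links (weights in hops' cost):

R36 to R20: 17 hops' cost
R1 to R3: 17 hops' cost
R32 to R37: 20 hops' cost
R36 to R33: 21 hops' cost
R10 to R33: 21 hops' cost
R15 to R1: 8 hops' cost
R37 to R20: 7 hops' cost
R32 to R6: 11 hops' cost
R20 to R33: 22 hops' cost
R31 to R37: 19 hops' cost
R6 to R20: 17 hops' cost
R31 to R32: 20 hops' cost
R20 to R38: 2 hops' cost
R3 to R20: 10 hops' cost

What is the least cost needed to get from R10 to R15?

78 hops' cost

Enumerating some paths:
R10 - R33 - R20 - R3 - R1 - R15: 21+22+10+17+8 = 78
R10 - R33 - R36 - R20 - R3 - R1 - R15: 21+21+17+10+17+8 = 94
The minimum is 78 hops' cost via R10 - R33 - R20 - R3 - R1 - R15.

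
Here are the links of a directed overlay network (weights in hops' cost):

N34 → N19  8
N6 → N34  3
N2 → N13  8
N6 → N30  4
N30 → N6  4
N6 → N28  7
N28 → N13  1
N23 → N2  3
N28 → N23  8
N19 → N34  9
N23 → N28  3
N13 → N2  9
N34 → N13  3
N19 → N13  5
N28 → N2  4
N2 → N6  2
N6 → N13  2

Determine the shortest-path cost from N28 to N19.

Settle nodes by increasing distance from N28:
N28: 0
N13: 1  (via N28)
N2: 4  (via N28)
N6: 6  (via N2)
N23: 8  (via N28)
N34: 9  (via N6)
N30: 10  (via N6)
N19: 17  (via N34)
Shortest route: N28–N2–N6–N34–N19 = 17 hops' cost.

17 hops' cost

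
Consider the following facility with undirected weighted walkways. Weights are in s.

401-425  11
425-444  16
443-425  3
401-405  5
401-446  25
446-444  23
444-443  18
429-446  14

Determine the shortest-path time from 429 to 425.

50 s

Shortest distances from 429:
429: 0
446: 14  (via 429)
444: 37  (via 446)
401: 39  (via 446)
405: 44  (via 401)
425: 50  (via 401)
Shortest route: 429 → 446 → 401 → 425 = 50 s.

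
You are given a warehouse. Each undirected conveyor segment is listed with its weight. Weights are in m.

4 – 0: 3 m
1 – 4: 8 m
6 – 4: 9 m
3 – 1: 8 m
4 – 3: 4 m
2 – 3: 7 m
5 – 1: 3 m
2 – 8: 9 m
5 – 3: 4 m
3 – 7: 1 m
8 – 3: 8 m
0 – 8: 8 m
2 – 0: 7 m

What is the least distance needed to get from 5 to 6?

Enumerating some paths:
5 → 1 → 3 → 4 → 6: 3+8+4+9 = 24
5 → 1 → 4 → 6: 3+8+9 = 20
5 → 3 → 4 → 6: 4+4+9 = 17
The minimum is 17 m via 5 → 3 → 4 → 6.

17 m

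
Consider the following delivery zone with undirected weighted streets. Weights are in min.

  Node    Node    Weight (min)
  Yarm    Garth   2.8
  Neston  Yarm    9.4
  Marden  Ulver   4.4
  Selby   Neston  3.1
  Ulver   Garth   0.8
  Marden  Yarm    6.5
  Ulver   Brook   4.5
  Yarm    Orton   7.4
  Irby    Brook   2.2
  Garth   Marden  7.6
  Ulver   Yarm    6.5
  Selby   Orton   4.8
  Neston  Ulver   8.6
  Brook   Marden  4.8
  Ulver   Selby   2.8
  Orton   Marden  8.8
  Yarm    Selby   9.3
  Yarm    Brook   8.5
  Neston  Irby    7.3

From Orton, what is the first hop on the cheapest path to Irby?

Candidate routes:
Orton - Selby - Ulver - Brook - Irby: 4.8+2.8+4.5+2.2 = 14.3
Orton - Selby - Neston - Irby: 4.8+3.1+7.3 = 15.2
The minimum is 14.3 min via Orton - Selby - Ulver - Brook - Irby.
So from Orton the first move is to Selby.

Selby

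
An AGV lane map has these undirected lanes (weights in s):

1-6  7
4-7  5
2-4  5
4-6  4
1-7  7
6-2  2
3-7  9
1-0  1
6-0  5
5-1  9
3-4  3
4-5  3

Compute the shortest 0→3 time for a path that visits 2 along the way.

Best 0 to 2: 0 → 6 → 2 costing 7
Best 2 to 3: 2 → 4 → 3 costing 8
Total via 2: 7 + 8 = 15 s.

15 s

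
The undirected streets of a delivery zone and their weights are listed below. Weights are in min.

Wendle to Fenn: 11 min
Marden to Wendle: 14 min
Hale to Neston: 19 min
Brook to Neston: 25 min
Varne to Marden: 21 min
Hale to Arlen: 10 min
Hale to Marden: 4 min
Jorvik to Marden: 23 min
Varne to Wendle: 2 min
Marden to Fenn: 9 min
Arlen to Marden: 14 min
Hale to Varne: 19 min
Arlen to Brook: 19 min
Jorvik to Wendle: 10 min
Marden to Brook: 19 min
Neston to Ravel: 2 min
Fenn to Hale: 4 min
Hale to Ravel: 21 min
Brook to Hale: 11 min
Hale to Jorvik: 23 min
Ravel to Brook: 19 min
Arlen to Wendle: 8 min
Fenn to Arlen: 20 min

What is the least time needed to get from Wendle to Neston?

Enumerating some paths:
Wendle - Arlen - Hale - Neston: 8+10+19 = 37
Wendle - Marden - Hale - Neston: 14+4+19 = 37
Wendle - Fenn - Hale - Neston: 11+4+19 = 34
The minimum is 34 min via Wendle - Fenn - Hale - Neston.

34 min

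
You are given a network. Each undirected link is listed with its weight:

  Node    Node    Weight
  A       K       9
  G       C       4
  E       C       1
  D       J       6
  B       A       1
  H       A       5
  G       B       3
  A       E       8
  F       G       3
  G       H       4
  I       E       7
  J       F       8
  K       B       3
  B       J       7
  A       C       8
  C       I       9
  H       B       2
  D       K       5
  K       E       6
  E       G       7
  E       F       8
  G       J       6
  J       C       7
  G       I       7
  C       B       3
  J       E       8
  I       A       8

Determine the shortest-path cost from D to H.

Candidate routes:
D–K–B–G–H: 5+3+3+4 = 15
D–K–B–A–H: 5+3+1+5 = 14
D–K–B–H: 5+3+2 = 10
D–J–B–H: 6+7+2 = 15
The minimum is 10 via D–K–B–H.

10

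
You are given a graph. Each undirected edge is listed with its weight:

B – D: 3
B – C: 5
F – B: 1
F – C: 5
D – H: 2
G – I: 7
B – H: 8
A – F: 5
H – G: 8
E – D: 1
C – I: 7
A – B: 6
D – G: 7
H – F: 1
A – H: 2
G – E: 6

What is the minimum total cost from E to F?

4

Settle nodes by increasing distance from E:
E: 0
D: 1  (via E)
H: 3  (via D)
B: 4  (via D)
F: 4  (via H)
Shortest route: E–D–H–F = 4.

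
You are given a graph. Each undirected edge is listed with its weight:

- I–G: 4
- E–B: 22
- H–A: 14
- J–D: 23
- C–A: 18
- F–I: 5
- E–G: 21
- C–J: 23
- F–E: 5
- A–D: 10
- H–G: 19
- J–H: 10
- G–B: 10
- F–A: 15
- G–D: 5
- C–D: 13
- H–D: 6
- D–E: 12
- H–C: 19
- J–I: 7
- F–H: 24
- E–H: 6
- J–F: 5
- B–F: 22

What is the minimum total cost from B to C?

28

Compare a few routes:
B - G - D - H - C: 10+5+6+19 = 40
B - G - D - C: 10+5+13 = 28
Cheapest is B - G - D - C at 28.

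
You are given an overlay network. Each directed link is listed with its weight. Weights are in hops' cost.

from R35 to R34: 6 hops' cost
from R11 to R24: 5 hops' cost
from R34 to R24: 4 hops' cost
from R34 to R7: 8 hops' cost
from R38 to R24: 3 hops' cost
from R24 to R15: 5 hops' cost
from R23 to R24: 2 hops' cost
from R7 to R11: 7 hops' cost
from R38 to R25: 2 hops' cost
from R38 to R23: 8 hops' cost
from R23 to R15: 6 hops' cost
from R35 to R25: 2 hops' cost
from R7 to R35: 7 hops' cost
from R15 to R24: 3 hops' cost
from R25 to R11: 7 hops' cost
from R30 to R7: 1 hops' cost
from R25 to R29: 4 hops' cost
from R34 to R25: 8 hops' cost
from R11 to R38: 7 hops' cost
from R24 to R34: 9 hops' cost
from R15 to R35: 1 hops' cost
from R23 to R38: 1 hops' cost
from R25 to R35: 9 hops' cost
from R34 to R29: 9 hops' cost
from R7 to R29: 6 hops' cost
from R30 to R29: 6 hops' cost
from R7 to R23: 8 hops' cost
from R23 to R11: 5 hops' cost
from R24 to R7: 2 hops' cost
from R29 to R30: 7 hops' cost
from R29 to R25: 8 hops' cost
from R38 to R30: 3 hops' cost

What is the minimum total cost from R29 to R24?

18 hops' cost

Candidate routes:
R29 → R25 → R11 → R24: 8+7+5 = 20
R29 → R30 → R7 → R23 → R24: 7+1+8+2 = 18
R29 → R30 → R7 → R23 → R38 → R24: 7+1+8+1+3 = 20
R29 → R30 → R7 → R11 → R24: 7+1+7+5 = 20
The minimum is 18 hops' cost via R29 → R30 → R7 → R23 → R24.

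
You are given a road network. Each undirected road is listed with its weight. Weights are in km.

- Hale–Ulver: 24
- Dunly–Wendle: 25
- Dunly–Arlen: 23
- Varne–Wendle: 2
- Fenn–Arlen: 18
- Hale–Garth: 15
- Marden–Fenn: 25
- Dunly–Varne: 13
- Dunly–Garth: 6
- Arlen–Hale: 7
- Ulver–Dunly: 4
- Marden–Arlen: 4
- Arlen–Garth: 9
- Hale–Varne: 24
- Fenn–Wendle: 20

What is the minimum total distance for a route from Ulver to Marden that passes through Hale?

35 km

Shortest Ulver→Hale: Ulver–Hale = 24
Best Hale to Marden: Hale–Arlen–Marden costing 11
Total via Hale: 24 + 11 = 35 km.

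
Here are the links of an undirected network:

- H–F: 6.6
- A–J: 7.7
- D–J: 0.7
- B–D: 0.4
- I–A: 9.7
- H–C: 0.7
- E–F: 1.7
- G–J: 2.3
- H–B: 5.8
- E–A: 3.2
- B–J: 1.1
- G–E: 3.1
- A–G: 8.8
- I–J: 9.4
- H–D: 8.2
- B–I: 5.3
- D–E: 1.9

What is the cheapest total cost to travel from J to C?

7.6

Enumerating some paths:
J - D - E - F - H - C: 0.7+1.9+1.7+6.6+0.7 = 11.6
J - D - H - C: 0.7+8.2+0.7 = 9.6
J - B - H - C: 1.1+5.8+0.7 = 7.6
J - B - D - H - C: 1.1+0.4+8.2+0.7 = 10.4
The minimum is 7.6 via J - B - H - C.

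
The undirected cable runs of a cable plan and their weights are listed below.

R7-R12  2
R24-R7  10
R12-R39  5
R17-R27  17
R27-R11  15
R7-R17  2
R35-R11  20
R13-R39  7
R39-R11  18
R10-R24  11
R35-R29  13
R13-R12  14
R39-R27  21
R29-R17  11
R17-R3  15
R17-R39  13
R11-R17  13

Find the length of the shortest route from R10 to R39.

28

Enumerating some paths:
R10 - R24 - R7 - R12 - R39: 11+10+2+5 = 28
R10 - R24 - R7 - R12 - R13 - R39: 11+10+2+14+7 = 44
R10 - R24 - R7 - R17 - R39: 11+10+2+13 = 36
The minimum is 28 via R10 - R24 - R7 - R12 - R39.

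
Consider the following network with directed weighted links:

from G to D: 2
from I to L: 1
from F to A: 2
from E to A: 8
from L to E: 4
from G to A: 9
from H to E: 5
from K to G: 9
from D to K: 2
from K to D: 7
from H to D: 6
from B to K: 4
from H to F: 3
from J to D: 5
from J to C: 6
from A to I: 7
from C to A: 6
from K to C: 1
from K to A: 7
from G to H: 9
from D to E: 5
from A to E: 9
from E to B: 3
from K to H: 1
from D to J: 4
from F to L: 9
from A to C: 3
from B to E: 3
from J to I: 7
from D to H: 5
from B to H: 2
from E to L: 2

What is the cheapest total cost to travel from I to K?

12

Running Dijkstra from I:
I: 0
L: 1  (via I)
E: 5  (via L)
B: 8  (via E)
H: 10  (via B)
K: 12  (via B)
Shortest route: I–L–E–B–K = 12.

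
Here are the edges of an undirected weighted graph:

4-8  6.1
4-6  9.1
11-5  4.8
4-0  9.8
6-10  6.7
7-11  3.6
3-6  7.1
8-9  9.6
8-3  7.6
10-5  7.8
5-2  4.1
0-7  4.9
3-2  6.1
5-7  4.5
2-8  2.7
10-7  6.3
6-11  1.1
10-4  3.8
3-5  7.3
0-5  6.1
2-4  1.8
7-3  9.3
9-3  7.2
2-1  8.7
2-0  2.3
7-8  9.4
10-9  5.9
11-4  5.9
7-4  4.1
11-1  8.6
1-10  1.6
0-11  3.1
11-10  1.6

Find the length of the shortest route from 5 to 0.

Candidate routes:
5 - 11 - 0: 4.8+3.1 = 7.9
5 - 7 - 0: 4.5+4.9 = 9.4
5 - 0: 6.1 = 6.1
5 - 2 - 0: 4.1+2.3 = 6.4
Cheapest is 5 - 0 at 6.1.

6.1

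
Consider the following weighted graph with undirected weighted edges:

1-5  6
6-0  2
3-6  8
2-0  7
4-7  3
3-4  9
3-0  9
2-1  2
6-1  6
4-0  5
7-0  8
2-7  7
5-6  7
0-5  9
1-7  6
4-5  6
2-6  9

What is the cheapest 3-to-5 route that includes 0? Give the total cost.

Best 3 to 0: 3–0 costing 9
Best 0 to 5: 0–5 costing 9
Total via 0: 9 + 9 = 18.

18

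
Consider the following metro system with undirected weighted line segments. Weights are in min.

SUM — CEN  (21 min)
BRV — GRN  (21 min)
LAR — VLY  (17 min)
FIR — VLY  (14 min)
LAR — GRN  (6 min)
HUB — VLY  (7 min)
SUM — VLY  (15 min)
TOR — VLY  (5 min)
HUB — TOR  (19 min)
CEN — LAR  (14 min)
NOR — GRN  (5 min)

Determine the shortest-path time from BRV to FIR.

58 min

Shortest distances from BRV:
BRV: 0
GRN: 21  (via BRV)
NOR: 26  (via GRN)
LAR: 27  (via GRN)
CEN: 41  (via LAR)
VLY: 44  (via LAR)
TOR: 49  (via VLY)
HUB: 51  (via VLY)
FIR: 58  (via VLY)
Shortest route: BRV → GRN → LAR → VLY → FIR = 58 min.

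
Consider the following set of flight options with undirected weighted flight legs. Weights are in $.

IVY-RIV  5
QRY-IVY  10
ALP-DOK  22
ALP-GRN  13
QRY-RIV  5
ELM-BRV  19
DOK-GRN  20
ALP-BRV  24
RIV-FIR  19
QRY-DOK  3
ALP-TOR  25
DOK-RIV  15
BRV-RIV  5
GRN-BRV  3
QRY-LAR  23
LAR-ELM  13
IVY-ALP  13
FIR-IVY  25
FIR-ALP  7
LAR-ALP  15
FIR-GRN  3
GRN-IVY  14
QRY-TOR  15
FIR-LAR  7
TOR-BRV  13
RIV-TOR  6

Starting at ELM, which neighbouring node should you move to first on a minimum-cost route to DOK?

BRV

Enumerating some paths:
ELM - BRV - RIV - QRY - DOK: 19+5+5+3 = 32
ELM - LAR - FIR - GRN - BRV - RIV - QRY - DOK: 13+7+3+3+5+5+3 = 39
ELM - BRV - RIV - DOK: 19+5+15 = 39
ELM - LAR - QRY - DOK: 13+23+3 = 39
The minimum is $32 via ELM - BRV - RIV - QRY - DOK.
So from ELM the first move is to BRV.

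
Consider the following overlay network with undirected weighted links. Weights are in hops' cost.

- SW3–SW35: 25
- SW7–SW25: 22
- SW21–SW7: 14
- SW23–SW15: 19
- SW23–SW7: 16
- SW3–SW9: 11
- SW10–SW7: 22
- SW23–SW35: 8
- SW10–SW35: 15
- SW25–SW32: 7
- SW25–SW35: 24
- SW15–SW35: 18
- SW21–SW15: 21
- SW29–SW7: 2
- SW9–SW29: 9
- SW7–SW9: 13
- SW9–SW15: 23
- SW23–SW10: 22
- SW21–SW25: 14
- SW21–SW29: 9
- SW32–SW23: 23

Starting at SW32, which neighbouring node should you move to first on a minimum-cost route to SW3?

SW25

Enumerating some paths:
SW32 → SW25 → SW21 → SW29 → SW9 → SW3: 7+14+9+9+11 = 50
SW32 → SW25 → SW7 → SW29 → SW9 → SW3: 7+22+2+9+11 = 51
The minimum is 50 hops' cost via SW32 → SW25 → SW21 → SW29 → SW9 → SW3.
So from SW32 the first move is to SW25.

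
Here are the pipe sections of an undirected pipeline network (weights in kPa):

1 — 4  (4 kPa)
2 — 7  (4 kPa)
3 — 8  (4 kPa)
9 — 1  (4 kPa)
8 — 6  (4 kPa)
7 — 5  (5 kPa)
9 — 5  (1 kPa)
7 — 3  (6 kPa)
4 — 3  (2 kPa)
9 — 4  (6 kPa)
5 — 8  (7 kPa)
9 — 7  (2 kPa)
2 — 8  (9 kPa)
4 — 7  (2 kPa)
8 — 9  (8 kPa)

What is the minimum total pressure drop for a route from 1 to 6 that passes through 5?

Best 1 to 5: 1–9–5 costing 5
Shortest 5→6: 5–8–6 = 11
Total via 5: 5 + 11 = 16 kPa.

16 kPa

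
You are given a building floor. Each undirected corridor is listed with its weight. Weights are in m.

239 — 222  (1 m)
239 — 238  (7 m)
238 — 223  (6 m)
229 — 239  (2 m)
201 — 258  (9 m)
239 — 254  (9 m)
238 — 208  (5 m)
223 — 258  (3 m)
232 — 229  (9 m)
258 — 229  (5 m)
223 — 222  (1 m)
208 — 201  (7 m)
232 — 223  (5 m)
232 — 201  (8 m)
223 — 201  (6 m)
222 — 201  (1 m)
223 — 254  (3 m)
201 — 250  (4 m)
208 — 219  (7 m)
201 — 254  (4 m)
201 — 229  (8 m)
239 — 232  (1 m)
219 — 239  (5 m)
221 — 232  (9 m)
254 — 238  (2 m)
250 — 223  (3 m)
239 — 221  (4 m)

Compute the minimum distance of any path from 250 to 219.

10 m

Candidate routes:
250–223–232–239–219: 3+5+1+5 = 14
250–201–222–239–219: 4+1+1+5 = 11
250–223–222–239–219: 3+1+1+5 = 10
The minimum is 10 m via 250–223–222–239–219.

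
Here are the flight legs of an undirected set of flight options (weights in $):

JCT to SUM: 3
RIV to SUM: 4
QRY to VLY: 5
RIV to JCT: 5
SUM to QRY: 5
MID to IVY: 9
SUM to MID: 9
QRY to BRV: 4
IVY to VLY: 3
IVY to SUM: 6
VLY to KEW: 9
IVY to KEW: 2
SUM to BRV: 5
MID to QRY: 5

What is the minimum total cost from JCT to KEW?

Compare a few routes:
JCT - SUM - IVY - KEW: 3+6+2 = 11
JCT - RIV - SUM - IVY - KEW: 5+4+6+2 = 17
JCT - SUM - QRY - VLY - IVY - KEW: 3+5+5+3+2 = 18
The minimum is $11 via JCT - SUM - IVY - KEW.

$11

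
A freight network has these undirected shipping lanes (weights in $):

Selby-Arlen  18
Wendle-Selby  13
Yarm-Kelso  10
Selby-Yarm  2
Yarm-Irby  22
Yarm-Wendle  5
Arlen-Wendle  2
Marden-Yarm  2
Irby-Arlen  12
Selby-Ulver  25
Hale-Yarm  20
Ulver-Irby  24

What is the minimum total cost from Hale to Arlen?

Enumerating some paths:
Hale → Yarm → Selby → Wendle → Arlen: 20+2+13+2 = 37
Hale → Yarm → Wendle → Arlen: 20+5+2 = 27
Hale → Yarm → Selby → Arlen: 20+2+18 = 40
The minimum is $27 via Hale → Yarm → Wendle → Arlen.

$27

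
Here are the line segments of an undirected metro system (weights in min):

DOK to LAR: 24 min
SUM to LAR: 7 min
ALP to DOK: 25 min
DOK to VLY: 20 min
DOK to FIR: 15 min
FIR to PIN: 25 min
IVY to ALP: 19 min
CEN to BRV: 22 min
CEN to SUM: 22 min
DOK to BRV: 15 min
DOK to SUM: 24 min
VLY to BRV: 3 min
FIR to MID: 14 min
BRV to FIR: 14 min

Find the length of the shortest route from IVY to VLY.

Running Dijkstra from IVY:
IVY: 0
ALP: 19  (via IVY)
DOK: 44  (via ALP)
BRV: 59  (via DOK)
FIR: 59  (via DOK)
VLY: 62  (via BRV)
Shortest route: IVY → ALP → DOK → BRV → VLY = 62 min.

62 min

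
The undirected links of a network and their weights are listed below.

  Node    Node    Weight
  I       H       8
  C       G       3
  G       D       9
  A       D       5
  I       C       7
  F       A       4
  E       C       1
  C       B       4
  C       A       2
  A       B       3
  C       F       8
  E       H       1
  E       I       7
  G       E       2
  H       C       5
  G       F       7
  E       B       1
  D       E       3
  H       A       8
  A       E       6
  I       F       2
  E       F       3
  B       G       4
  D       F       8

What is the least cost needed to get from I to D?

Settle nodes by increasing distance from I:
I: 0
F: 2  (via I)
E: 5  (via F)
A: 6  (via F)
B: 6  (via E)
C: 6  (via E)
H: 6  (via E)
G: 7  (via E)
D: 8  (via E)
Shortest route: I–F–E–D = 8.

8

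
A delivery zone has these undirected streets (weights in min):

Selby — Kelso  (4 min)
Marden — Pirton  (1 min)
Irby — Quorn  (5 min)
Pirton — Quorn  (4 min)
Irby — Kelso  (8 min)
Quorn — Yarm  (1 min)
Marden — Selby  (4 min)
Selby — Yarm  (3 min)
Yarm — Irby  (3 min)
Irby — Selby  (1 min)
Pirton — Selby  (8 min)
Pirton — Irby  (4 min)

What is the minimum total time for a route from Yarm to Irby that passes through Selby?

4 min

Shortest Yarm→Selby: Yarm → Selby = 3
Best Selby to Irby: Selby → Irby costing 1
Total via Selby: 3 + 1 = 4 min.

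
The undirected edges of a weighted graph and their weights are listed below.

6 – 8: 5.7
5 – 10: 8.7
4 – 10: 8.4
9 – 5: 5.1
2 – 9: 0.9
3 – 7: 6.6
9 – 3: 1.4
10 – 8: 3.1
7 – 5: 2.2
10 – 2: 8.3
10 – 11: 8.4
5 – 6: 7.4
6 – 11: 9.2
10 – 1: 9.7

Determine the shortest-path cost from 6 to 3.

13.9

Shortest distances from 6:
6: 0
8: 5.7  (via 6)
5: 7.4  (via 6)
10: 8.8  (via 8)
11: 9.2  (via 6)
7: 9.6  (via 5)
9: 12.5  (via 5)
2: 13.4  (via 9)
3: 13.9  (via 9)
Shortest route: 6 → 5 → 9 → 3 = 13.9.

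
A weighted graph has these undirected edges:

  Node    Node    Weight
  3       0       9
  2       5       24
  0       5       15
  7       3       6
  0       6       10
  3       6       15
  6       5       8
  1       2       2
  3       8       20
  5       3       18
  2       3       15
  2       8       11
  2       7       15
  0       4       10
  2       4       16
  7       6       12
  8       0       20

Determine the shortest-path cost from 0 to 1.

26

Running Dijkstra from 0:
0: 0
3: 9  (via 0)
4: 10  (via 0)
6: 10  (via 0)
5: 15  (via 0)
7: 15  (via 3)
8: 20  (via 0)
2: 24  (via 3)
1: 26  (via 2)
Shortest route: 0–3–2–1 = 26.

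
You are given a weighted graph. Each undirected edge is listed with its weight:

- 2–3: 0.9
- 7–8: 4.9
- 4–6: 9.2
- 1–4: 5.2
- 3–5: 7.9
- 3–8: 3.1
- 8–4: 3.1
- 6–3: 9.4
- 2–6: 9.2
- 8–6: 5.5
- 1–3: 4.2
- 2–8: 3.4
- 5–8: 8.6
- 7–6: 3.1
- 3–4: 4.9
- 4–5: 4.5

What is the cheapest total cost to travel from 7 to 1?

12.2

Enumerating some paths:
7 → 8 → 2 → 3 → 1: 4.9+3.4+0.9+4.2 = 13.4
7 → 8 → 4 → 1: 4.9+3.1+5.2 = 13.2
7 → 8 → 3 → 1: 4.9+3.1+4.2 = 12.2
Cheapest is 7 → 8 → 3 → 1 at 12.2.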